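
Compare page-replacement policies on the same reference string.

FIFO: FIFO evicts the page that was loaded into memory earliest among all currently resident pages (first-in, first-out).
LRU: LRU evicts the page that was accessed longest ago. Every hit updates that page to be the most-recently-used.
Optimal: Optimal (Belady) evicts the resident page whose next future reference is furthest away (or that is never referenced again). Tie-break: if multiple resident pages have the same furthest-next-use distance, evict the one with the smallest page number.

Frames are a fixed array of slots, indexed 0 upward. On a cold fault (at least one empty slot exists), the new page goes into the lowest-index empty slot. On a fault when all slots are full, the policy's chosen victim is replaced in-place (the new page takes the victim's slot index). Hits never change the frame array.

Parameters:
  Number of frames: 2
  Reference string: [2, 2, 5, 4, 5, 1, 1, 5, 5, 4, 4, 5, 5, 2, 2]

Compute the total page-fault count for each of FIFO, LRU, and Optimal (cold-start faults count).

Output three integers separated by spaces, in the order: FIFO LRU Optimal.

Answer: 7 6 6

Derivation:
--- FIFO ---
  step 0: ref 2 -> FAULT, frames=[2,-] (faults so far: 1)
  step 1: ref 2 -> HIT, frames=[2,-] (faults so far: 1)
  step 2: ref 5 -> FAULT, frames=[2,5] (faults so far: 2)
  step 3: ref 4 -> FAULT, evict 2, frames=[4,5] (faults so far: 3)
  step 4: ref 5 -> HIT, frames=[4,5] (faults so far: 3)
  step 5: ref 1 -> FAULT, evict 5, frames=[4,1] (faults so far: 4)
  step 6: ref 1 -> HIT, frames=[4,1] (faults so far: 4)
  step 7: ref 5 -> FAULT, evict 4, frames=[5,1] (faults so far: 5)
  step 8: ref 5 -> HIT, frames=[5,1] (faults so far: 5)
  step 9: ref 4 -> FAULT, evict 1, frames=[5,4] (faults so far: 6)
  step 10: ref 4 -> HIT, frames=[5,4] (faults so far: 6)
  step 11: ref 5 -> HIT, frames=[5,4] (faults so far: 6)
  step 12: ref 5 -> HIT, frames=[5,4] (faults so far: 6)
  step 13: ref 2 -> FAULT, evict 5, frames=[2,4] (faults so far: 7)
  step 14: ref 2 -> HIT, frames=[2,4] (faults so far: 7)
  FIFO total faults: 7
--- LRU ---
  step 0: ref 2 -> FAULT, frames=[2,-] (faults so far: 1)
  step 1: ref 2 -> HIT, frames=[2,-] (faults so far: 1)
  step 2: ref 5 -> FAULT, frames=[2,5] (faults so far: 2)
  step 3: ref 4 -> FAULT, evict 2, frames=[4,5] (faults so far: 3)
  step 4: ref 5 -> HIT, frames=[4,5] (faults so far: 3)
  step 5: ref 1 -> FAULT, evict 4, frames=[1,5] (faults so far: 4)
  step 6: ref 1 -> HIT, frames=[1,5] (faults so far: 4)
  step 7: ref 5 -> HIT, frames=[1,5] (faults so far: 4)
  step 8: ref 5 -> HIT, frames=[1,5] (faults so far: 4)
  step 9: ref 4 -> FAULT, evict 1, frames=[4,5] (faults so far: 5)
  step 10: ref 4 -> HIT, frames=[4,5] (faults so far: 5)
  step 11: ref 5 -> HIT, frames=[4,5] (faults so far: 5)
  step 12: ref 5 -> HIT, frames=[4,5] (faults so far: 5)
  step 13: ref 2 -> FAULT, evict 4, frames=[2,5] (faults so far: 6)
  step 14: ref 2 -> HIT, frames=[2,5] (faults so far: 6)
  LRU total faults: 6
--- Optimal ---
  step 0: ref 2 -> FAULT, frames=[2,-] (faults so far: 1)
  step 1: ref 2 -> HIT, frames=[2,-] (faults so far: 1)
  step 2: ref 5 -> FAULT, frames=[2,5] (faults so far: 2)
  step 3: ref 4 -> FAULT, evict 2, frames=[4,5] (faults so far: 3)
  step 4: ref 5 -> HIT, frames=[4,5] (faults so far: 3)
  step 5: ref 1 -> FAULT, evict 4, frames=[1,5] (faults so far: 4)
  step 6: ref 1 -> HIT, frames=[1,5] (faults so far: 4)
  step 7: ref 5 -> HIT, frames=[1,5] (faults so far: 4)
  step 8: ref 5 -> HIT, frames=[1,5] (faults so far: 4)
  step 9: ref 4 -> FAULT, evict 1, frames=[4,5] (faults so far: 5)
  step 10: ref 4 -> HIT, frames=[4,5] (faults so far: 5)
  step 11: ref 5 -> HIT, frames=[4,5] (faults so far: 5)
  step 12: ref 5 -> HIT, frames=[4,5] (faults so far: 5)
  step 13: ref 2 -> FAULT, evict 4, frames=[2,5] (faults so far: 6)
  step 14: ref 2 -> HIT, frames=[2,5] (faults so far: 6)
  Optimal total faults: 6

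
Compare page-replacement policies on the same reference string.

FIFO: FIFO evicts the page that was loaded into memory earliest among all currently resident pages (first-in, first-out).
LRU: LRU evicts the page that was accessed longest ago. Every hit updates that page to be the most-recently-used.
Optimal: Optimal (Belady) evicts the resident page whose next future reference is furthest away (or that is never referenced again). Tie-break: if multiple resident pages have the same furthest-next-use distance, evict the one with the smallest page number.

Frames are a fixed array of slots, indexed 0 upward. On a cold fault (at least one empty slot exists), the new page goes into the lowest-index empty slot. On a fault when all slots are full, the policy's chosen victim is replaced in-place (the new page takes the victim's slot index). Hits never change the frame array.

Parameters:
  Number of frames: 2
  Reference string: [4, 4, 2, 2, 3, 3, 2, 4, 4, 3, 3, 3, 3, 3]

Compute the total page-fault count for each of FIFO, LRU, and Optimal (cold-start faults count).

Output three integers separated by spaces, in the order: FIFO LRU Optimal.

Answer: 4 5 4

Derivation:
--- FIFO ---
  step 0: ref 4 -> FAULT, frames=[4,-] (faults so far: 1)
  step 1: ref 4 -> HIT, frames=[4,-] (faults so far: 1)
  step 2: ref 2 -> FAULT, frames=[4,2] (faults so far: 2)
  step 3: ref 2 -> HIT, frames=[4,2] (faults so far: 2)
  step 4: ref 3 -> FAULT, evict 4, frames=[3,2] (faults so far: 3)
  step 5: ref 3 -> HIT, frames=[3,2] (faults so far: 3)
  step 6: ref 2 -> HIT, frames=[3,2] (faults so far: 3)
  step 7: ref 4 -> FAULT, evict 2, frames=[3,4] (faults so far: 4)
  step 8: ref 4 -> HIT, frames=[3,4] (faults so far: 4)
  step 9: ref 3 -> HIT, frames=[3,4] (faults so far: 4)
  step 10: ref 3 -> HIT, frames=[3,4] (faults so far: 4)
  step 11: ref 3 -> HIT, frames=[3,4] (faults so far: 4)
  step 12: ref 3 -> HIT, frames=[3,4] (faults so far: 4)
  step 13: ref 3 -> HIT, frames=[3,4] (faults so far: 4)
  FIFO total faults: 4
--- LRU ---
  step 0: ref 4 -> FAULT, frames=[4,-] (faults so far: 1)
  step 1: ref 4 -> HIT, frames=[4,-] (faults so far: 1)
  step 2: ref 2 -> FAULT, frames=[4,2] (faults so far: 2)
  step 3: ref 2 -> HIT, frames=[4,2] (faults so far: 2)
  step 4: ref 3 -> FAULT, evict 4, frames=[3,2] (faults so far: 3)
  step 5: ref 3 -> HIT, frames=[3,2] (faults so far: 3)
  step 6: ref 2 -> HIT, frames=[3,2] (faults so far: 3)
  step 7: ref 4 -> FAULT, evict 3, frames=[4,2] (faults so far: 4)
  step 8: ref 4 -> HIT, frames=[4,2] (faults so far: 4)
  step 9: ref 3 -> FAULT, evict 2, frames=[4,3] (faults so far: 5)
  step 10: ref 3 -> HIT, frames=[4,3] (faults so far: 5)
  step 11: ref 3 -> HIT, frames=[4,3] (faults so far: 5)
  step 12: ref 3 -> HIT, frames=[4,3] (faults so far: 5)
  step 13: ref 3 -> HIT, frames=[4,3] (faults so far: 5)
  LRU total faults: 5
--- Optimal ---
  step 0: ref 4 -> FAULT, frames=[4,-] (faults so far: 1)
  step 1: ref 4 -> HIT, frames=[4,-] (faults so far: 1)
  step 2: ref 2 -> FAULT, frames=[4,2] (faults so far: 2)
  step 3: ref 2 -> HIT, frames=[4,2] (faults so far: 2)
  step 4: ref 3 -> FAULT, evict 4, frames=[3,2] (faults so far: 3)
  step 5: ref 3 -> HIT, frames=[3,2] (faults so far: 3)
  step 6: ref 2 -> HIT, frames=[3,2] (faults so far: 3)
  step 7: ref 4 -> FAULT, evict 2, frames=[3,4] (faults so far: 4)
  step 8: ref 4 -> HIT, frames=[3,4] (faults so far: 4)
  step 9: ref 3 -> HIT, frames=[3,4] (faults so far: 4)
  step 10: ref 3 -> HIT, frames=[3,4] (faults so far: 4)
  step 11: ref 3 -> HIT, frames=[3,4] (faults so far: 4)
  step 12: ref 3 -> HIT, frames=[3,4] (faults so far: 4)
  step 13: ref 3 -> HIT, frames=[3,4] (faults so far: 4)
  Optimal total faults: 4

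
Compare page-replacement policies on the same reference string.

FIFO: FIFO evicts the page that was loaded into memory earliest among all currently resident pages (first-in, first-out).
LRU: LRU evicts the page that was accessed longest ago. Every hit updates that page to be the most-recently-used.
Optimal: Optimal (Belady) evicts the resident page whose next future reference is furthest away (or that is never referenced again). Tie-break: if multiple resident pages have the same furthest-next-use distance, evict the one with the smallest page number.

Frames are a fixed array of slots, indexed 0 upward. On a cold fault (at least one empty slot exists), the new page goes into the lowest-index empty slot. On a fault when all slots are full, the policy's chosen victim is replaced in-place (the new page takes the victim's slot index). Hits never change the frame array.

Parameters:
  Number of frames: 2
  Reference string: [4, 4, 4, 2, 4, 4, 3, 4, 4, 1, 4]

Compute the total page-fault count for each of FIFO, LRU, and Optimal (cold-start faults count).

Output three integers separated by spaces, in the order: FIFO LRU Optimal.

--- FIFO ---
  step 0: ref 4 -> FAULT, frames=[4,-] (faults so far: 1)
  step 1: ref 4 -> HIT, frames=[4,-] (faults so far: 1)
  step 2: ref 4 -> HIT, frames=[4,-] (faults so far: 1)
  step 3: ref 2 -> FAULT, frames=[4,2] (faults so far: 2)
  step 4: ref 4 -> HIT, frames=[4,2] (faults so far: 2)
  step 5: ref 4 -> HIT, frames=[4,2] (faults so far: 2)
  step 6: ref 3 -> FAULT, evict 4, frames=[3,2] (faults so far: 3)
  step 7: ref 4 -> FAULT, evict 2, frames=[3,4] (faults so far: 4)
  step 8: ref 4 -> HIT, frames=[3,4] (faults so far: 4)
  step 9: ref 1 -> FAULT, evict 3, frames=[1,4] (faults so far: 5)
  step 10: ref 4 -> HIT, frames=[1,4] (faults so far: 5)
  FIFO total faults: 5
--- LRU ---
  step 0: ref 4 -> FAULT, frames=[4,-] (faults so far: 1)
  step 1: ref 4 -> HIT, frames=[4,-] (faults so far: 1)
  step 2: ref 4 -> HIT, frames=[4,-] (faults so far: 1)
  step 3: ref 2 -> FAULT, frames=[4,2] (faults so far: 2)
  step 4: ref 4 -> HIT, frames=[4,2] (faults so far: 2)
  step 5: ref 4 -> HIT, frames=[4,2] (faults so far: 2)
  step 6: ref 3 -> FAULT, evict 2, frames=[4,3] (faults so far: 3)
  step 7: ref 4 -> HIT, frames=[4,3] (faults so far: 3)
  step 8: ref 4 -> HIT, frames=[4,3] (faults so far: 3)
  step 9: ref 1 -> FAULT, evict 3, frames=[4,1] (faults so far: 4)
  step 10: ref 4 -> HIT, frames=[4,1] (faults so far: 4)
  LRU total faults: 4
--- Optimal ---
  step 0: ref 4 -> FAULT, frames=[4,-] (faults so far: 1)
  step 1: ref 4 -> HIT, frames=[4,-] (faults so far: 1)
  step 2: ref 4 -> HIT, frames=[4,-] (faults so far: 1)
  step 3: ref 2 -> FAULT, frames=[4,2] (faults so far: 2)
  step 4: ref 4 -> HIT, frames=[4,2] (faults so far: 2)
  step 5: ref 4 -> HIT, frames=[4,2] (faults so far: 2)
  step 6: ref 3 -> FAULT, evict 2, frames=[4,3] (faults so far: 3)
  step 7: ref 4 -> HIT, frames=[4,3] (faults so far: 3)
  step 8: ref 4 -> HIT, frames=[4,3] (faults so far: 3)
  step 9: ref 1 -> FAULT, evict 3, frames=[4,1] (faults so far: 4)
  step 10: ref 4 -> HIT, frames=[4,1] (faults so far: 4)
  Optimal total faults: 4

Answer: 5 4 4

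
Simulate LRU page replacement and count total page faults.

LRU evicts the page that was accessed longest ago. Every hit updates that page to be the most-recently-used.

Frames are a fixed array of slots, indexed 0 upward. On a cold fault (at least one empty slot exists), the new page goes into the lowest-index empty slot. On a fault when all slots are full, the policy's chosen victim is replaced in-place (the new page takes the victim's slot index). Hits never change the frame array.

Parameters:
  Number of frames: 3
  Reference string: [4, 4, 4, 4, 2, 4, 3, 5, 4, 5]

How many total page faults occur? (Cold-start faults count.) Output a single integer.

Step 0: ref 4 → FAULT, frames=[4,-,-]
Step 1: ref 4 → HIT, frames=[4,-,-]
Step 2: ref 4 → HIT, frames=[4,-,-]
Step 3: ref 4 → HIT, frames=[4,-,-]
Step 4: ref 2 → FAULT, frames=[4,2,-]
Step 5: ref 4 → HIT, frames=[4,2,-]
Step 6: ref 3 → FAULT, frames=[4,2,3]
Step 7: ref 5 → FAULT (evict 2), frames=[4,5,3]
Step 8: ref 4 → HIT, frames=[4,5,3]
Step 9: ref 5 → HIT, frames=[4,5,3]
Total faults: 4

Answer: 4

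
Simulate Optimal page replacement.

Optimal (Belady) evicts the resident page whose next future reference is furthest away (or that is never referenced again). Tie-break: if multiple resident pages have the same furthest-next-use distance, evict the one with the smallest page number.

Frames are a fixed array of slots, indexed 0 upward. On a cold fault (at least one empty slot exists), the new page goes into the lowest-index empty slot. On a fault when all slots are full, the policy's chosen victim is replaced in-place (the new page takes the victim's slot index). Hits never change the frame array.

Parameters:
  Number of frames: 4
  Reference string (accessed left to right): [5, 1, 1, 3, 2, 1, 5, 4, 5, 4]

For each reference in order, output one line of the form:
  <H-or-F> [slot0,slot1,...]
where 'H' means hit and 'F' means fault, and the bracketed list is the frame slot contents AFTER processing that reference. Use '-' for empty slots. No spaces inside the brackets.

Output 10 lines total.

F [5,-,-,-]
F [5,1,-,-]
H [5,1,-,-]
F [5,1,3,-]
F [5,1,3,2]
H [5,1,3,2]
H [5,1,3,2]
F [5,4,3,2]
H [5,4,3,2]
H [5,4,3,2]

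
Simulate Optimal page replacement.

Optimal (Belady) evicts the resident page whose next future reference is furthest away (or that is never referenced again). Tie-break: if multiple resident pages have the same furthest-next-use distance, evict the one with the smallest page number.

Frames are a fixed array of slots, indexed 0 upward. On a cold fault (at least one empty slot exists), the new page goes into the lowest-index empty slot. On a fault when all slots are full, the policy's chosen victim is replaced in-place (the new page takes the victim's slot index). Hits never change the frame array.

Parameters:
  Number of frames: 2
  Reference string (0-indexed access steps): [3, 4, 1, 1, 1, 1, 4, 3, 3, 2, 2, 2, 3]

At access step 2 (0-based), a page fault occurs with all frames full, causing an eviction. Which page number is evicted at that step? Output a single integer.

Answer: 3

Derivation:
Step 0: ref 3 -> FAULT, frames=[3,-]
Step 1: ref 4 -> FAULT, frames=[3,4]
Step 2: ref 1 -> FAULT, evict 3, frames=[1,4]
At step 2: evicted page 3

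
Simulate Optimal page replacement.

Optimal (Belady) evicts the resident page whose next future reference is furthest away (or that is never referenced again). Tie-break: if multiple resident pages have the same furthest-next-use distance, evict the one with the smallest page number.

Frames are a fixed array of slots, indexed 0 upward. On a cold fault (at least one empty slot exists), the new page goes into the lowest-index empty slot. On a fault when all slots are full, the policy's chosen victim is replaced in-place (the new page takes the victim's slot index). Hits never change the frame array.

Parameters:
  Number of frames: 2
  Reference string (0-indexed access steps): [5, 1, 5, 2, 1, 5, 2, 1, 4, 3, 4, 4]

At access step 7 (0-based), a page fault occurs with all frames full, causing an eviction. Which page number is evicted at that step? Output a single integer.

Answer: 2

Derivation:
Step 0: ref 5 -> FAULT, frames=[5,-]
Step 1: ref 1 -> FAULT, frames=[5,1]
Step 2: ref 5 -> HIT, frames=[5,1]
Step 3: ref 2 -> FAULT, evict 5, frames=[2,1]
Step 4: ref 1 -> HIT, frames=[2,1]
Step 5: ref 5 -> FAULT, evict 1, frames=[2,5]
Step 6: ref 2 -> HIT, frames=[2,5]
Step 7: ref 1 -> FAULT, evict 2, frames=[1,5]
At step 7: evicted page 2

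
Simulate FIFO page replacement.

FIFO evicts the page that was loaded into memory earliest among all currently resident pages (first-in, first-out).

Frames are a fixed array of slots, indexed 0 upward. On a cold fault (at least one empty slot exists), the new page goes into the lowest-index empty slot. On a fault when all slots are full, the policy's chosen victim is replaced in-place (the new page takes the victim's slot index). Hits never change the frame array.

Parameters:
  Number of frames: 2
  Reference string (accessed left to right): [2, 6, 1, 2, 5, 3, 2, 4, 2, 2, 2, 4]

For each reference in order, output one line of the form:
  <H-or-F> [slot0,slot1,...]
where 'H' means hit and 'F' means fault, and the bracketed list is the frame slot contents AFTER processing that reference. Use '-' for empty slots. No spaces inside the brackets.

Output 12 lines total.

F [2,-]
F [2,6]
F [1,6]
F [1,2]
F [5,2]
F [5,3]
F [2,3]
F [2,4]
H [2,4]
H [2,4]
H [2,4]
H [2,4]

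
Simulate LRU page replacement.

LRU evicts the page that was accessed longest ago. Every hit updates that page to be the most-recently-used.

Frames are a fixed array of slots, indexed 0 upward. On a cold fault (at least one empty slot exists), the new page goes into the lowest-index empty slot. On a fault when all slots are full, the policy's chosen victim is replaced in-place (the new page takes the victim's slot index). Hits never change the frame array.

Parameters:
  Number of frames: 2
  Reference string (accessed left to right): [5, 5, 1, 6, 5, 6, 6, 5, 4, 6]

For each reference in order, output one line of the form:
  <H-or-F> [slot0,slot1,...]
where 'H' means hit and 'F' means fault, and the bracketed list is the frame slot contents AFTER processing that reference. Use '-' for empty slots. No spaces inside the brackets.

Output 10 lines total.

F [5,-]
H [5,-]
F [5,1]
F [6,1]
F [6,5]
H [6,5]
H [6,5]
H [6,5]
F [4,5]
F [4,6]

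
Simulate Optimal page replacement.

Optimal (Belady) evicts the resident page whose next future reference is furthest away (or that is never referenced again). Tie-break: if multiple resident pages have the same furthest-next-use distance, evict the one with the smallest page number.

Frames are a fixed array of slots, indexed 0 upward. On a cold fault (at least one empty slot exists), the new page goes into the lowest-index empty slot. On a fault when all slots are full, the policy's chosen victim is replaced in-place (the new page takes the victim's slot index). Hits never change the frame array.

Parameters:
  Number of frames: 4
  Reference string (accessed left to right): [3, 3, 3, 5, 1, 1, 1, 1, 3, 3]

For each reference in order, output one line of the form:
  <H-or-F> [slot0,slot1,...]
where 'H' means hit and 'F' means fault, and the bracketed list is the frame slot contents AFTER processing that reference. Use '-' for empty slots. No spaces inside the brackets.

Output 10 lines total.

F [3,-,-,-]
H [3,-,-,-]
H [3,-,-,-]
F [3,5,-,-]
F [3,5,1,-]
H [3,5,1,-]
H [3,5,1,-]
H [3,5,1,-]
H [3,5,1,-]
H [3,5,1,-]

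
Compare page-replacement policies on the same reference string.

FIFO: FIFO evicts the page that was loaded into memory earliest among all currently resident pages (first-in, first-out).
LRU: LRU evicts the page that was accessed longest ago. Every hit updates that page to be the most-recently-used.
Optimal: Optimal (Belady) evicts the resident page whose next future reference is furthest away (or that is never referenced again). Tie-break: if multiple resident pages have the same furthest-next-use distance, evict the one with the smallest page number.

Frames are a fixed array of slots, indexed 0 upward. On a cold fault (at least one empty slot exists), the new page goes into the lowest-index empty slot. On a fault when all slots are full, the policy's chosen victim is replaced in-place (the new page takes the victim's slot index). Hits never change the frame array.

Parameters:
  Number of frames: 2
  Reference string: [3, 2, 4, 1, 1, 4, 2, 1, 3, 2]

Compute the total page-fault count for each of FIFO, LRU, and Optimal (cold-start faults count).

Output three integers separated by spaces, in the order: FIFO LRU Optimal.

Answer: 6 8 6

Derivation:
--- FIFO ---
  step 0: ref 3 -> FAULT, frames=[3,-] (faults so far: 1)
  step 1: ref 2 -> FAULT, frames=[3,2] (faults so far: 2)
  step 2: ref 4 -> FAULT, evict 3, frames=[4,2] (faults so far: 3)
  step 3: ref 1 -> FAULT, evict 2, frames=[4,1] (faults so far: 4)
  step 4: ref 1 -> HIT, frames=[4,1] (faults so far: 4)
  step 5: ref 4 -> HIT, frames=[4,1] (faults so far: 4)
  step 6: ref 2 -> FAULT, evict 4, frames=[2,1] (faults so far: 5)
  step 7: ref 1 -> HIT, frames=[2,1] (faults so far: 5)
  step 8: ref 3 -> FAULT, evict 1, frames=[2,3] (faults so far: 6)
  step 9: ref 2 -> HIT, frames=[2,3] (faults so far: 6)
  FIFO total faults: 6
--- LRU ---
  step 0: ref 3 -> FAULT, frames=[3,-] (faults so far: 1)
  step 1: ref 2 -> FAULT, frames=[3,2] (faults so far: 2)
  step 2: ref 4 -> FAULT, evict 3, frames=[4,2] (faults so far: 3)
  step 3: ref 1 -> FAULT, evict 2, frames=[4,1] (faults so far: 4)
  step 4: ref 1 -> HIT, frames=[4,1] (faults so far: 4)
  step 5: ref 4 -> HIT, frames=[4,1] (faults so far: 4)
  step 6: ref 2 -> FAULT, evict 1, frames=[4,2] (faults so far: 5)
  step 7: ref 1 -> FAULT, evict 4, frames=[1,2] (faults so far: 6)
  step 8: ref 3 -> FAULT, evict 2, frames=[1,3] (faults so far: 7)
  step 9: ref 2 -> FAULT, evict 1, frames=[2,3] (faults so far: 8)
  LRU total faults: 8
--- Optimal ---
  step 0: ref 3 -> FAULT, frames=[3,-] (faults so far: 1)
  step 1: ref 2 -> FAULT, frames=[3,2] (faults so far: 2)
  step 2: ref 4 -> FAULT, evict 3, frames=[4,2] (faults so far: 3)
  step 3: ref 1 -> FAULT, evict 2, frames=[4,1] (faults so far: 4)
  step 4: ref 1 -> HIT, frames=[4,1] (faults so far: 4)
  step 5: ref 4 -> HIT, frames=[4,1] (faults so far: 4)
  step 6: ref 2 -> FAULT, evict 4, frames=[2,1] (faults so far: 5)
  step 7: ref 1 -> HIT, frames=[2,1] (faults so far: 5)
  step 8: ref 3 -> FAULT, evict 1, frames=[2,3] (faults so far: 6)
  step 9: ref 2 -> HIT, frames=[2,3] (faults so far: 6)
  Optimal total faults: 6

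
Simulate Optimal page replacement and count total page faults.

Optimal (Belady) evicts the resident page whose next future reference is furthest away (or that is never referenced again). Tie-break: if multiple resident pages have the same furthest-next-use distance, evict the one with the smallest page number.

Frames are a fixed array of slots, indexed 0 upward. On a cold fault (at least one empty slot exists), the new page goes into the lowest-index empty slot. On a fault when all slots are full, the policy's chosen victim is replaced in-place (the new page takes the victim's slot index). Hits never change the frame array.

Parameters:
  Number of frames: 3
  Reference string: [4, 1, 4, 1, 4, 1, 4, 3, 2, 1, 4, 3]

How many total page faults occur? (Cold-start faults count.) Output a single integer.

Answer: 5

Derivation:
Step 0: ref 4 → FAULT, frames=[4,-,-]
Step 1: ref 1 → FAULT, frames=[4,1,-]
Step 2: ref 4 → HIT, frames=[4,1,-]
Step 3: ref 1 → HIT, frames=[4,1,-]
Step 4: ref 4 → HIT, frames=[4,1,-]
Step 5: ref 1 → HIT, frames=[4,1,-]
Step 6: ref 4 → HIT, frames=[4,1,-]
Step 7: ref 3 → FAULT, frames=[4,1,3]
Step 8: ref 2 → FAULT (evict 3), frames=[4,1,2]
Step 9: ref 1 → HIT, frames=[4,1,2]
Step 10: ref 4 → HIT, frames=[4,1,2]
Step 11: ref 3 → FAULT (evict 1), frames=[4,3,2]
Total faults: 5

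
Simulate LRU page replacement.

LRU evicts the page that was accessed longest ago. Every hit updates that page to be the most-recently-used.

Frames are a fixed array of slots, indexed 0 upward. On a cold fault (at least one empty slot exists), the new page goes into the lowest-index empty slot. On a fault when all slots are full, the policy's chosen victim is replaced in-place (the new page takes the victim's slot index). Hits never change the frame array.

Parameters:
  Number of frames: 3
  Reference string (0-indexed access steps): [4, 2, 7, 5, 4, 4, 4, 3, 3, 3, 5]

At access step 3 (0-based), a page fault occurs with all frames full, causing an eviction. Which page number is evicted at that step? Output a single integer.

Answer: 4

Derivation:
Step 0: ref 4 -> FAULT, frames=[4,-,-]
Step 1: ref 2 -> FAULT, frames=[4,2,-]
Step 2: ref 7 -> FAULT, frames=[4,2,7]
Step 3: ref 5 -> FAULT, evict 4, frames=[5,2,7]
At step 3: evicted page 4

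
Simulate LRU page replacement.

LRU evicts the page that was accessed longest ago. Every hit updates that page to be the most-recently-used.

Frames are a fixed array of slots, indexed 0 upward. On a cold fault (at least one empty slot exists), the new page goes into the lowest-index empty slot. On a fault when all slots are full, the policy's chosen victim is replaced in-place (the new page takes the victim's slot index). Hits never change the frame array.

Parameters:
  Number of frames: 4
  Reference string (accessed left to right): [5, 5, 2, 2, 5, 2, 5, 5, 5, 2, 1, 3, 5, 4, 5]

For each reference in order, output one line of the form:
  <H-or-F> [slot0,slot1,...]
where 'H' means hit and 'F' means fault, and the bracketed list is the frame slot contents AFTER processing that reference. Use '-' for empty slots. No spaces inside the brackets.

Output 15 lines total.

F [5,-,-,-]
H [5,-,-,-]
F [5,2,-,-]
H [5,2,-,-]
H [5,2,-,-]
H [5,2,-,-]
H [5,2,-,-]
H [5,2,-,-]
H [5,2,-,-]
H [5,2,-,-]
F [5,2,1,-]
F [5,2,1,3]
H [5,2,1,3]
F [5,4,1,3]
H [5,4,1,3]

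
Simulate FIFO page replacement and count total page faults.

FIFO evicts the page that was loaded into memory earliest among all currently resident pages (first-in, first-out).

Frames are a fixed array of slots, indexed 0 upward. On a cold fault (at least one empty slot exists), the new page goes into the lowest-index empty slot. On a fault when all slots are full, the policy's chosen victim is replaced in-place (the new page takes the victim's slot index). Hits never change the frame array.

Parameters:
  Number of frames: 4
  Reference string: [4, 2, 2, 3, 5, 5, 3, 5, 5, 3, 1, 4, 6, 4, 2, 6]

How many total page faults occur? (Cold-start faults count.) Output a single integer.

Answer: 8

Derivation:
Step 0: ref 4 → FAULT, frames=[4,-,-,-]
Step 1: ref 2 → FAULT, frames=[4,2,-,-]
Step 2: ref 2 → HIT, frames=[4,2,-,-]
Step 3: ref 3 → FAULT, frames=[4,2,3,-]
Step 4: ref 5 → FAULT, frames=[4,2,3,5]
Step 5: ref 5 → HIT, frames=[4,2,3,5]
Step 6: ref 3 → HIT, frames=[4,2,3,5]
Step 7: ref 5 → HIT, frames=[4,2,3,5]
Step 8: ref 5 → HIT, frames=[4,2,3,5]
Step 9: ref 3 → HIT, frames=[4,2,3,5]
Step 10: ref 1 → FAULT (evict 4), frames=[1,2,3,5]
Step 11: ref 4 → FAULT (evict 2), frames=[1,4,3,5]
Step 12: ref 6 → FAULT (evict 3), frames=[1,4,6,5]
Step 13: ref 4 → HIT, frames=[1,4,6,5]
Step 14: ref 2 → FAULT (evict 5), frames=[1,4,6,2]
Step 15: ref 6 → HIT, frames=[1,4,6,2]
Total faults: 8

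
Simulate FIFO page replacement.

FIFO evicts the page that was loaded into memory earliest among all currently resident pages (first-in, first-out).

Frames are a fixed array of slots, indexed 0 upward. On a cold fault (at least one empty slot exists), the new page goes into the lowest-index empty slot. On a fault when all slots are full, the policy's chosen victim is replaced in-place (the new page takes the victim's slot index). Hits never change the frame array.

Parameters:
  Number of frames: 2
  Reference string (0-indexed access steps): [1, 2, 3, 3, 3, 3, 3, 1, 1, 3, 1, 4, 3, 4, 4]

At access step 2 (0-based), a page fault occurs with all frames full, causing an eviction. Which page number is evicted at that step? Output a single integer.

Step 0: ref 1 -> FAULT, frames=[1,-]
Step 1: ref 2 -> FAULT, frames=[1,2]
Step 2: ref 3 -> FAULT, evict 1, frames=[3,2]
At step 2: evicted page 1

Answer: 1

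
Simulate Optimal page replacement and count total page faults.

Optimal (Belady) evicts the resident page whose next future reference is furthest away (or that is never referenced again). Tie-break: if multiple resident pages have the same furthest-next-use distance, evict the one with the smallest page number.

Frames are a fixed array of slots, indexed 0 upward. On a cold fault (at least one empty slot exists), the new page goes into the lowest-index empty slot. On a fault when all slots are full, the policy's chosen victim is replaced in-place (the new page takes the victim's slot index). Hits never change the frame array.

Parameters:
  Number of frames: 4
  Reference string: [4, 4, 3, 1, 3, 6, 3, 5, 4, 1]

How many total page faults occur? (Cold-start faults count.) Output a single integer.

Answer: 5

Derivation:
Step 0: ref 4 → FAULT, frames=[4,-,-,-]
Step 1: ref 4 → HIT, frames=[4,-,-,-]
Step 2: ref 3 → FAULT, frames=[4,3,-,-]
Step 3: ref 1 → FAULT, frames=[4,3,1,-]
Step 4: ref 3 → HIT, frames=[4,3,1,-]
Step 5: ref 6 → FAULT, frames=[4,3,1,6]
Step 6: ref 3 → HIT, frames=[4,3,1,6]
Step 7: ref 5 → FAULT (evict 3), frames=[4,5,1,6]
Step 8: ref 4 → HIT, frames=[4,5,1,6]
Step 9: ref 1 → HIT, frames=[4,5,1,6]
Total faults: 5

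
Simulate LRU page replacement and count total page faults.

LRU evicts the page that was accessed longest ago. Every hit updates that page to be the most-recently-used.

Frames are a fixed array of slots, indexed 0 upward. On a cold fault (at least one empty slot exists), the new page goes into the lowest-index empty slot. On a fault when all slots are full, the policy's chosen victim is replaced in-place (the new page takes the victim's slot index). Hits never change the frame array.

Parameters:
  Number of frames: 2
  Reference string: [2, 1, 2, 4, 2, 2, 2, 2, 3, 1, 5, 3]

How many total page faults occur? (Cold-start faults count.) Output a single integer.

Answer: 7

Derivation:
Step 0: ref 2 → FAULT, frames=[2,-]
Step 1: ref 1 → FAULT, frames=[2,1]
Step 2: ref 2 → HIT, frames=[2,1]
Step 3: ref 4 → FAULT (evict 1), frames=[2,4]
Step 4: ref 2 → HIT, frames=[2,4]
Step 5: ref 2 → HIT, frames=[2,4]
Step 6: ref 2 → HIT, frames=[2,4]
Step 7: ref 2 → HIT, frames=[2,4]
Step 8: ref 3 → FAULT (evict 4), frames=[2,3]
Step 9: ref 1 → FAULT (evict 2), frames=[1,3]
Step 10: ref 5 → FAULT (evict 3), frames=[1,5]
Step 11: ref 3 → FAULT (evict 1), frames=[3,5]
Total faults: 7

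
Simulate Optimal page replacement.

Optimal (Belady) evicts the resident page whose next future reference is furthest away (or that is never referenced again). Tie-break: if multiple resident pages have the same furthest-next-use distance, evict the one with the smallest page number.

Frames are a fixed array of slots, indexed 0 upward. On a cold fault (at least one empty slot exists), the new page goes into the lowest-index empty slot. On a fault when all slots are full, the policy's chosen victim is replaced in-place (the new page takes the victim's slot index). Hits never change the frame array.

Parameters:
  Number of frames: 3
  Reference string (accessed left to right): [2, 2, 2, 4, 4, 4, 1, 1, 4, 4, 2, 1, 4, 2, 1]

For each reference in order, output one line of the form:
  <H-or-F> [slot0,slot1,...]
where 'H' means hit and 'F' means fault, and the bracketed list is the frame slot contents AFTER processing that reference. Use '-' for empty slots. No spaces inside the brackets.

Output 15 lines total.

F [2,-,-]
H [2,-,-]
H [2,-,-]
F [2,4,-]
H [2,4,-]
H [2,4,-]
F [2,4,1]
H [2,4,1]
H [2,4,1]
H [2,4,1]
H [2,4,1]
H [2,4,1]
H [2,4,1]
H [2,4,1]
H [2,4,1]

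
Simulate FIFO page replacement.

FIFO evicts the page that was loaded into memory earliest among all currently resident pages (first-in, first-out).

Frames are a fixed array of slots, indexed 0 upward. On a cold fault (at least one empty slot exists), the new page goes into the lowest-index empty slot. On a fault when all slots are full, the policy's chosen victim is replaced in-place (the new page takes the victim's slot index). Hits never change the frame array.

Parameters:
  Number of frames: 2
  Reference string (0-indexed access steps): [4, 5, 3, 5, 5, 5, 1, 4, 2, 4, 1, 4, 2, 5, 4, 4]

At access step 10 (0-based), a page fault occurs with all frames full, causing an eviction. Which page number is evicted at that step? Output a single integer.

Answer: 4

Derivation:
Step 0: ref 4 -> FAULT, frames=[4,-]
Step 1: ref 5 -> FAULT, frames=[4,5]
Step 2: ref 3 -> FAULT, evict 4, frames=[3,5]
Step 3: ref 5 -> HIT, frames=[3,5]
Step 4: ref 5 -> HIT, frames=[3,5]
Step 5: ref 5 -> HIT, frames=[3,5]
Step 6: ref 1 -> FAULT, evict 5, frames=[3,1]
Step 7: ref 4 -> FAULT, evict 3, frames=[4,1]
Step 8: ref 2 -> FAULT, evict 1, frames=[4,2]
Step 9: ref 4 -> HIT, frames=[4,2]
Step 10: ref 1 -> FAULT, evict 4, frames=[1,2]
At step 10: evicted page 4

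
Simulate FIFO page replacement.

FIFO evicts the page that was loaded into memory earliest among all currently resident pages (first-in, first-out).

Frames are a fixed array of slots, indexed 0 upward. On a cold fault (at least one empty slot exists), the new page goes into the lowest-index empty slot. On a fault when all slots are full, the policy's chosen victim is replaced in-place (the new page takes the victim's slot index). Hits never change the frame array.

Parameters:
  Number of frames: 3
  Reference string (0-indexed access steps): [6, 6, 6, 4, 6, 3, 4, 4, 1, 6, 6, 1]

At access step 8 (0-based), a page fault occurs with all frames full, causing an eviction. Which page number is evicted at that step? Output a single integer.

Answer: 6

Derivation:
Step 0: ref 6 -> FAULT, frames=[6,-,-]
Step 1: ref 6 -> HIT, frames=[6,-,-]
Step 2: ref 6 -> HIT, frames=[6,-,-]
Step 3: ref 4 -> FAULT, frames=[6,4,-]
Step 4: ref 6 -> HIT, frames=[6,4,-]
Step 5: ref 3 -> FAULT, frames=[6,4,3]
Step 6: ref 4 -> HIT, frames=[6,4,3]
Step 7: ref 4 -> HIT, frames=[6,4,3]
Step 8: ref 1 -> FAULT, evict 6, frames=[1,4,3]
At step 8: evicted page 6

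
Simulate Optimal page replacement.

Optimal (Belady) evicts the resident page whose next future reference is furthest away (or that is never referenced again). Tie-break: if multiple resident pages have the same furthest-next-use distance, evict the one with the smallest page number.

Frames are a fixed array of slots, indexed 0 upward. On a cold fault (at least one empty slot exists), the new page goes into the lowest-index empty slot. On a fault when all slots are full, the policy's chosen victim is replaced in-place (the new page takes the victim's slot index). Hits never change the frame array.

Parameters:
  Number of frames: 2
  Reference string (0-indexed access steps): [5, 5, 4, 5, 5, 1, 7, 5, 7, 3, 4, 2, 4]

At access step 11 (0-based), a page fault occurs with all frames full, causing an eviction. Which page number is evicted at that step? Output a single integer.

Step 0: ref 5 -> FAULT, frames=[5,-]
Step 1: ref 5 -> HIT, frames=[5,-]
Step 2: ref 4 -> FAULT, frames=[5,4]
Step 3: ref 5 -> HIT, frames=[5,4]
Step 4: ref 5 -> HIT, frames=[5,4]
Step 5: ref 1 -> FAULT, evict 4, frames=[5,1]
Step 6: ref 7 -> FAULT, evict 1, frames=[5,7]
Step 7: ref 5 -> HIT, frames=[5,7]
Step 8: ref 7 -> HIT, frames=[5,7]
Step 9: ref 3 -> FAULT, evict 5, frames=[3,7]
Step 10: ref 4 -> FAULT, evict 3, frames=[4,7]
Step 11: ref 2 -> FAULT, evict 7, frames=[4,2]
At step 11: evicted page 7

Answer: 7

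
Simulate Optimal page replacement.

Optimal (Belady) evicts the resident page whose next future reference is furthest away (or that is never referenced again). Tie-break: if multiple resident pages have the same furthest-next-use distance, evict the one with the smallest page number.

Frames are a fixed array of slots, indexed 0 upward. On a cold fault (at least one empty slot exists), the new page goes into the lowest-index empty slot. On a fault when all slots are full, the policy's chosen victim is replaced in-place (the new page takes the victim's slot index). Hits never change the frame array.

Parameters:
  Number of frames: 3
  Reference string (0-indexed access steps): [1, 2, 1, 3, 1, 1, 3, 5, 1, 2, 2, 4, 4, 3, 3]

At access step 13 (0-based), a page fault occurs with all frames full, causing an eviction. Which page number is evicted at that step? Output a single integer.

Step 0: ref 1 -> FAULT, frames=[1,-,-]
Step 1: ref 2 -> FAULT, frames=[1,2,-]
Step 2: ref 1 -> HIT, frames=[1,2,-]
Step 3: ref 3 -> FAULT, frames=[1,2,3]
Step 4: ref 1 -> HIT, frames=[1,2,3]
Step 5: ref 1 -> HIT, frames=[1,2,3]
Step 6: ref 3 -> HIT, frames=[1,2,3]
Step 7: ref 5 -> FAULT, evict 3, frames=[1,2,5]
Step 8: ref 1 -> HIT, frames=[1,2,5]
Step 9: ref 2 -> HIT, frames=[1,2,5]
Step 10: ref 2 -> HIT, frames=[1,2,5]
Step 11: ref 4 -> FAULT, evict 1, frames=[4,2,5]
Step 12: ref 4 -> HIT, frames=[4,2,5]
Step 13: ref 3 -> FAULT, evict 2, frames=[4,3,5]
At step 13: evicted page 2

Answer: 2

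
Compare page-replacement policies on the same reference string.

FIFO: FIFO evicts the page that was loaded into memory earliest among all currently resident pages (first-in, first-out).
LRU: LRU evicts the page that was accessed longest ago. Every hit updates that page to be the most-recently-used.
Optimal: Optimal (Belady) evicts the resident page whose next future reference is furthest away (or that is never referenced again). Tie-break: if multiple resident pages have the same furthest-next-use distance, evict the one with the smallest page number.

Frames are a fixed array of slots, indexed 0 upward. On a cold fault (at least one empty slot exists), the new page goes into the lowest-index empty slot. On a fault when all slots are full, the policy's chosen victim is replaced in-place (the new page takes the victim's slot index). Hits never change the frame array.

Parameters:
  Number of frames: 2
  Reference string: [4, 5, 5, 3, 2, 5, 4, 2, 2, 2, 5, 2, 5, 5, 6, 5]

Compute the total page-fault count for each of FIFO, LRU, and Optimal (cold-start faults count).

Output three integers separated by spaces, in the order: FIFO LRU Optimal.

--- FIFO ---
  step 0: ref 4 -> FAULT, frames=[4,-] (faults so far: 1)
  step 1: ref 5 -> FAULT, frames=[4,5] (faults so far: 2)
  step 2: ref 5 -> HIT, frames=[4,5] (faults so far: 2)
  step 3: ref 3 -> FAULT, evict 4, frames=[3,5] (faults so far: 3)
  step 4: ref 2 -> FAULT, evict 5, frames=[3,2] (faults so far: 4)
  step 5: ref 5 -> FAULT, evict 3, frames=[5,2] (faults so far: 5)
  step 6: ref 4 -> FAULT, evict 2, frames=[5,4] (faults so far: 6)
  step 7: ref 2 -> FAULT, evict 5, frames=[2,4] (faults so far: 7)
  step 8: ref 2 -> HIT, frames=[2,4] (faults so far: 7)
  step 9: ref 2 -> HIT, frames=[2,4] (faults so far: 7)
  step 10: ref 5 -> FAULT, evict 4, frames=[2,5] (faults so far: 8)
  step 11: ref 2 -> HIT, frames=[2,5] (faults so far: 8)
  step 12: ref 5 -> HIT, frames=[2,5] (faults so far: 8)
  step 13: ref 5 -> HIT, frames=[2,5] (faults so far: 8)
  step 14: ref 6 -> FAULT, evict 2, frames=[6,5] (faults so far: 9)
  step 15: ref 5 -> HIT, frames=[6,5] (faults so far: 9)
  FIFO total faults: 9
--- LRU ---
  step 0: ref 4 -> FAULT, frames=[4,-] (faults so far: 1)
  step 1: ref 5 -> FAULT, frames=[4,5] (faults so far: 2)
  step 2: ref 5 -> HIT, frames=[4,5] (faults so far: 2)
  step 3: ref 3 -> FAULT, evict 4, frames=[3,5] (faults so far: 3)
  step 4: ref 2 -> FAULT, evict 5, frames=[3,2] (faults so far: 4)
  step 5: ref 5 -> FAULT, evict 3, frames=[5,2] (faults so far: 5)
  step 6: ref 4 -> FAULT, evict 2, frames=[5,4] (faults so far: 6)
  step 7: ref 2 -> FAULT, evict 5, frames=[2,4] (faults so far: 7)
  step 8: ref 2 -> HIT, frames=[2,4] (faults so far: 7)
  step 9: ref 2 -> HIT, frames=[2,4] (faults so far: 7)
  step 10: ref 5 -> FAULT, evict 4, frames=[2,5] (faults so far: 8)
  step 11: ref 2 -> HIT, frames=[2,5] (faults so far: 8)
  step 12: ref 5 -> HIT, frames=[2,5] (faults so far: 8)
  step 13: ref 5 -> HIT, frames=[2,5] (faults so far: 8)
  step 14: ref 6 -> FAULT, evict 2, frames=[6,5] (faults so far: 9)
  step 15: ref 5 -> HIT, frames=[6,5] (faults so far: 9)
  LRU total faults: 9
--- Optimal ---
  step 0: ref 4 -> FAULT, frames=[4,-] (faults so far: 1)
  step 1: ref 5 -> FAULT, frames=[4,5] (faults so far: 2)
  step 2: ref 5 -> HIT, frames=[4,5] (faults so far: 2)
  step 3: ref 3 -> FAULT, evict 4, frames=[3,5] (faults so far: 3)
  step 4: ref 2 -> FAULT, evict 3, frames=[2,5] (faults so far: 4)
  step 5: ref 5 -> HIT, frames=[2,5] (faults so far: 4)
  step 6: ref 4 -> FAULT, evict 5, frames=[2,4] (faults so far: 5)
  step 7: ref 2 -> HIT, frames=[2,4] (faults so far: 5)
  step 8: ref 2 -> HIT, frames=[2,4] (faults so far: 5)
  step 9: ref 2 -> HIT, frames=[2,4] (faults so far: 5)
  step 10: ref 5 -> FAULT, evict 4, frames=[2,5] (faults so far: 6)
  step 11: ref 2 -> HIT, frames=[2,5] (faults so far: 6)
  step 12: ref 5 -> HIT, frames=[2,5] (faults so far: 6)
  step 13: ref 5 -> HIT, frames=[2,5] (faults so far: 6)
  step 14: ref 6 -> FAULT, evict 2, frames=[6,5] (faults so far: 7)
  step 15: ref 5 -> HIT, frames=[6,5] (faults so far: 7)
  Optimal total faults: 7

Answer: 9 9 7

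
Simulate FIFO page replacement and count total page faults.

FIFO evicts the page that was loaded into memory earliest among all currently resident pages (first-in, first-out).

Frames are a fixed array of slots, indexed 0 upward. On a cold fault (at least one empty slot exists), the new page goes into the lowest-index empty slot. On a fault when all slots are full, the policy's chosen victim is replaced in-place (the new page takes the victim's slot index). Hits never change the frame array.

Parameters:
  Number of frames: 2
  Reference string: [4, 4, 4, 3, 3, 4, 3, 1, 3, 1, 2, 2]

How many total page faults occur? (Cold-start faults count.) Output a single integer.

Step 0: ref 4 → FAULT, frames=[4,-]
Step 1: ref 4 → HIT, frames=[4,-]
Step 2: ref 4 → HIT, frames=[4,-]
Step 3: ref 3 → FAULT, frames=[4,3]
Step 4: ref 3 → HIT, frames=[4,3]
Step 5: ref 4 → HIT, frames=[4,3]
Step 6: ref 3 → HIT, frames=[4,3]
Step 7: ref 1 → FAULT (evict 4), frames=[1,3]
Step 8: ref 3 → HIT, frames=[1,3]
Step 9: ref 1 → HIT, frames=[1,3]
Step 10: ref 2 → FAULT (evict 3), frames=[1,2]
Step 11: ref 2 → HIT, frames=[1,2]
Total faults: 4

Answer: 4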